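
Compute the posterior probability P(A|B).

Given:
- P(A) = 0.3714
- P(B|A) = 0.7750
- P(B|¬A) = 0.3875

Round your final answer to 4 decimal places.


Bayes' theorem: P(A|B) = P(B|A) × P(A) / P(B)

Step 1: Calculate P(B) using law of total probability
P(B) = P(B|A)P(A) + P(B|¬A)P(¬A)
     = 0.7750 × 0.3714 + 0.3875 × 0.6286
     = 0.28783500 + 0.24358250
     = 0.53141750

Step 2: Apply Bayes' theorem
P(A|B) = P(B|A) × P(A) / P(B)
       = 0.28783500 / 0.53141750
       = 0.5416


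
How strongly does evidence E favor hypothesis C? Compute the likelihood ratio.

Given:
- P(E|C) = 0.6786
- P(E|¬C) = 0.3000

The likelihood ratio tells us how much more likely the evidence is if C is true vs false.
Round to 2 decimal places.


Likelihood Ratio (LR) = P(E|C) / P(E|¬C)

LR = 0.6786 / 0.3000
   = 2.26

The evidence is 2.26 times more likely if C is true than if C is false.
Because LR exceeds 1, E is evidence for C.


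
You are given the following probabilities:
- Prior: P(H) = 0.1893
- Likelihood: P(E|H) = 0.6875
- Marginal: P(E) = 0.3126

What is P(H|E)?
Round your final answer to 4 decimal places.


Using Bayes' theorem:

P(H|E) = P(E|H) × P(H) / P(E)
       = 0.6875 × 0.1893 / 0.3126
       = 0.13014375 / 0.3126
       = 0.4163

The evidence strengthens our belief in H.
Prior: 0.1893 → Posterior: 0.4163


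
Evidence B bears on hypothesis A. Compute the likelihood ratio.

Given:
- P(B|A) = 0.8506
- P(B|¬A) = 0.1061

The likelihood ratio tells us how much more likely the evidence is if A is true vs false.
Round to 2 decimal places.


Likelihood Ratio (LR) = P(B|A) / P(B|¬A)

LR = 0.8506 / 0.1061
   = 8.02

The evidence is 8.02 times more likely if A is true than if A is false.
LR > 1, so observing B raises the odds in favor of A.


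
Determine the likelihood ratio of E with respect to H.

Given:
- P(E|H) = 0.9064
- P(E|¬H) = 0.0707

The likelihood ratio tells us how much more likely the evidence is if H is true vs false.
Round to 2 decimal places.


Likelihood Ratio (LR) = P(E|H) / P(E|¬H)

LR = 0.9064 / 0.0707
   = 12.82

The evidence is 12.82 times more likely if H is true than if H is false.
LR > 1, so observing E raises the odds in favor of H.


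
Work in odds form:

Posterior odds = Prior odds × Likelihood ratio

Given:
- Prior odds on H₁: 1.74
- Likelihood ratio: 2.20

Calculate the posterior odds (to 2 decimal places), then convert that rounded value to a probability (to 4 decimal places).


Step 1: Calculate posterior odds
Posterior odds = Prior odds × LR
               = 1.74 × 2.20
               = 3.83

Step 2: Convert to probability
P(H₁|E) = Posterior odds / (1 + Posterior odds)
       = 3.83 / (1 + 3.83)
       = 3.83 / 4.83
       = 0.7930

The evidence increased P(H₁) from 0.6350 to 0.7930.


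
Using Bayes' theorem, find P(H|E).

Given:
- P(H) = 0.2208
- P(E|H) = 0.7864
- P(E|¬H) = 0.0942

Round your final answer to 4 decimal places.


Bayes' theorem: P(H|E) = P(E|H) × P(H) / P(E)

Step 1: Calculate P(E) using law of total probability
P(E) = P(E|H)P(H) + P(E|¬H)P(¬H)
     = 0.7864 × 0.2208 + 0.0942 × 0.7792
     = 0.17363712 + 0.07340064
     = 0.24703776

Step 2: Apply Bayes' theorem
P(H|E) = P(E|H) × P(H) / P(E)
       = 0.17363712 / 0.24703776
       = 0.7029


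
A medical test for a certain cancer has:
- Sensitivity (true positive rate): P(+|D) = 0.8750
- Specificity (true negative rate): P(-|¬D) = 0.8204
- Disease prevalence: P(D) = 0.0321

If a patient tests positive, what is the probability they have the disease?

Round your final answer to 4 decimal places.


Let D = has disease, + = positive test

Given:
- P(D) = 0.0321 (prevalence)
- P(+|D) = 0.8750 (sensitivity)
- P(-|¬D) = 0.8204 (specificity)
- P(+|¬D) = 0.1796 (false positive rate = 1 - specificity)

Step 1: Find P(+)
P(+) = P(+|D)P(D) + P(+|¬D)P(¬D)
     = 0.8750 × 0.0321 + 0.1796 × 0.9679
     = 0.02808750 + 0.17383484
     = 0.20192234

Step 2: Apply Bayes' theorem for P(D|+)
P(D|+) = P(+|D)P(D) / P(+)
       = 0.02808750 / 0.20192234
       = 0.1391


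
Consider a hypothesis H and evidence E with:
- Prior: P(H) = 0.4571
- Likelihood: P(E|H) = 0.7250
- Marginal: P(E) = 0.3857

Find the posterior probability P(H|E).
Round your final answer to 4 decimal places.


Using Bayes' theorem:

P(H|E) = P(E|H) × P(H) / P(E)
       = 0.7250 × 0.4571 / 0.3857
       = 0.33139750 / 0.3857
       = 0.8592

The evidence strengthens our belief in H.
Prior: 0.4571 → Posterior: 0.8592


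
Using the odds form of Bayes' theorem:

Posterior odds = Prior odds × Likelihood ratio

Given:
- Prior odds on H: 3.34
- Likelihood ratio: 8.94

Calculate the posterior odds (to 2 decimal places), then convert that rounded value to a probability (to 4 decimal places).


Step 1: Calculate posterior odds
Posterior odds = Prior odds × LR
               = 3.34 × 8.94
               = 29.86

Step 2: Convert to probability
P(H|E) = Posterior odds / (1 + Posterior odds)
       = 29.86 / (1 + 29.86)
       = 29.86 / 30.86
       = 0.9676

The evidence increased P(H) from 0.7696 to 0.9676.


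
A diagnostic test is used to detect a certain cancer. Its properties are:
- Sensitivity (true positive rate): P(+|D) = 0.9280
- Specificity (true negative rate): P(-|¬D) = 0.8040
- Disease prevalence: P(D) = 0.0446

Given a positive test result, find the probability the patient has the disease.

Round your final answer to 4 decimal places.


Let D = has disease, + = positive test

Given:
- P(D) = 0.0446 (prevalence)
- P(+|D) = 0.9280 (sensitivity)
- P(-|¬D) = 0.8040 (specificity)
- P(+|¬D) = 0.1960 (false positive rate = 1 - specificity)

Step 1: Find P(+)
P(+) = P(+|D)P(D) + P(+|¬D)P(¬D)
     = 0.9280 × 0.0446 + 0.1960 × 0.9554
     = 0.04138880 + 0.18725840
     = 0.22864720

Step 2: Apply Bayes' theorem for P(D|+)
P(D|+) = P(+|D)P(D) / P(+)
       = 0.04138880 / 0.22864720
       = 0.1810


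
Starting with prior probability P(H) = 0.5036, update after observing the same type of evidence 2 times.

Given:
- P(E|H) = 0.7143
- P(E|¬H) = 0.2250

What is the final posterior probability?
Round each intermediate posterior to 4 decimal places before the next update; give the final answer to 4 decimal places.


Sequential Bayesian updating:

Initial prior: P(H) = 0.5036

Update 1:
  P(E) = 0.7143 × 0.5036 + 0.2250 × 0.4964 = 0.35972148 + 0.11169000 = 0.47141148
  P(H|E) = 0.35972148 / 0.47141148 = 0.7631

Update 2:
  P(E) = 0.7143 × 0.7631 + 0.2250 × 0.2369 = 0.54508233 + 0.05330250 = 0.59838483
  P(H|E) = 0.54508233 / 0.59838483 = 0.9109

Final posterior: 0.9109


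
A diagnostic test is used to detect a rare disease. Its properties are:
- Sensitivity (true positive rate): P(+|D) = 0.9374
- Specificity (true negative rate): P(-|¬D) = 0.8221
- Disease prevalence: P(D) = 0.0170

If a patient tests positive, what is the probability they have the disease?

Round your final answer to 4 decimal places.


Let D = has disease, + = positive test

Given:
- P(D) = 0.0170 (prevalence)
- P(+|D) = 0.9374 (sensitivity)
- P(-|¬D) = 0.8221 (specificity)
- P(+|¬D) = 0.1779 (false positive rate = 1 - specificity)

Step 1: Find P(+)
P(+) = P(+|D)P(D) + P(+|¬D)P(¬D)
     = 0.9374 × 0.0170 + 0.1779 × 0.9830
     = 0.01593580 + 0.17487570
     = 0.19081150

Step 2: Apply Bayes' theorem for P(D|+)
P(D|+) = P(+|D)P(D) / P(+)
       = 0.01593580 / 0.19081150
       = 0.0835


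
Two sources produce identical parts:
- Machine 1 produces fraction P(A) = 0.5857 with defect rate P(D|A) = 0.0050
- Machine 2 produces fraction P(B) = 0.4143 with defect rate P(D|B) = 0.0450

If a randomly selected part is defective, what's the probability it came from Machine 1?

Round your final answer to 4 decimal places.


Let A = from Machine 1, D = defective

Given:
- P(A) = 0.5857, P(B) = 0.4143
- P(D|A) = 0.0050, P(D|B) = 0.0450

Step 1: Find P(D)
P(D) = P(D|A)P(A) + P(D|B)P(B)
     = 0.0050 × 0.5857 + 0.0450 × 0.4143
     = 0.00292850 + 0.01864350
     = 0.02157200

Step 2: Apply Bayes' theorem
P(A|D) = P(D|A)P(A) / P(D)
       = 0.00292850 / 0.02157200
       = 0.1358


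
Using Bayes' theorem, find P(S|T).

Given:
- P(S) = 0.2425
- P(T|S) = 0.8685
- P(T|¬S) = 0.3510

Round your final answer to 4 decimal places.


Bayes' theorem: P(S|T) = P(T|S) × P(S) / P(T)

Step 1: Calculate P(T) using law of total probability
P(T) = P(T|S)P(S) + P(T|¬S)P(¬S)
     = 0.8685 × 0.2425 + 0.3510 × 0.7575
     = 0.21061125 + 0.26588250
     = 0.47649375

Step 2: Apply Bayes' theorem
P(S|T) = P(T|S) × P(S) / P(T)
       = 0.21061125 / 0.47649375
       = 0.4420


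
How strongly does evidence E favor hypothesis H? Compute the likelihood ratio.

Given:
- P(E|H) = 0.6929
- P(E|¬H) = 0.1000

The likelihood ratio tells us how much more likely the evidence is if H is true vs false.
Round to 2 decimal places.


Likelihood Ratio (LR) = P(E|H) / P(E|¬H)

LR = 0.6929 / 0.1000
   = 6.93

The evidence is 6.93 times more likely if H is true than if H is false.
Because LR exceeds 1, E is evidence for H.


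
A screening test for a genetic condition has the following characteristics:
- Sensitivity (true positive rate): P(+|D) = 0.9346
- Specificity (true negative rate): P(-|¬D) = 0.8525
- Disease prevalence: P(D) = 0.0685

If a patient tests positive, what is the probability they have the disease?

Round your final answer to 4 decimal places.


Let D = has disease, + = positive test

Given:
- P(D) = 0.0685 (prevalence)
- P(+|D) = 0.9346 (sensitivity)
- P(-|¬D) = 0.8525 (specificity)
- P(+|¬D) = 0.1475 (false positive rate = 1 - specificity)

Step 1: Find P(+)
P(+) = P(+|D)P(D) + P(+|¬D)P(¬D)
     = 0.9346 × 0.0685 + 0.1475 × 0.9315
     = 0.06402010 + 0.13739625
     = 0.20141635

Step 2: Apply Bayes' theorem for P(D|+)
P(D|+) = P(+|D)P(D) / P(+)
       = 0.06402010 / 0.20141635
       = 0.3178


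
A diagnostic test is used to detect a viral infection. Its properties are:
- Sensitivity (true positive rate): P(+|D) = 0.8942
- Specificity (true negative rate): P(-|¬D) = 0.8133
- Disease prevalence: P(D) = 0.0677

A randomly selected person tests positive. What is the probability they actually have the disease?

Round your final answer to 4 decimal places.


Let D = has disease, + = positive test

Given:
- P(D) = 0.0677 (prevalence)
- P(+|D) = 0.8942 (sensitivity)
- P(-|¬D) = 0.8133 (specificity)
- P(+|¬D) = 0.1867 (false positive rate = 1 - specificity)

Step 1: Find P(+)
P(+) = P(+|D)P(D) + P(+|¬D)P(¬D)
     = 0.8942 × 0.0677 + 0.1867 × 0.9323
     = 0.06053734 + 0.17406041
     = 0.23459775

Step 2: Apply Bayes' theorem for P(D|+)
P(D|+) = P(+|D)P(D) / P(+)
       = 0.06053734 / 0.23459775
       = 0.2580


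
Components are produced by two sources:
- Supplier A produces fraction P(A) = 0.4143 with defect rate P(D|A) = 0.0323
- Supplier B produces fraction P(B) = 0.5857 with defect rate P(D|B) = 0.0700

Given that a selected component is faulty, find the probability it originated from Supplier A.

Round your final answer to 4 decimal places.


Let A = from Supplier A, D = faulty

Given:
- P(A) = 0.4143, P(B) = 0.5857
- P(D|A) = 0.0323, P(D|B) = 0.0700

Step 1: Find P(D)
P(D) = P(D|A)P(A) + P(D|B)P(B)
     = 0.0323 × 0.4143 + 0.0700 × 0.5857
     = 0.01338189 + 0.04099900
     = 0.05438089

Step 2: Apply Bayes' theorem
P(A|D) = P(D|A)P(A) / P(D)
       = 0.01338189 / 0.05438089
       = 0.2461


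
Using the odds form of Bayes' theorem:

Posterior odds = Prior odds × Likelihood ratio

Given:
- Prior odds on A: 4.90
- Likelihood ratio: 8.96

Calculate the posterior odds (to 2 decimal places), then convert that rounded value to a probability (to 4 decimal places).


Step 1: Calculate posterior odds
Posterior odds = Prior odds × LR
               = 4.90 × 8.96
               = 43.90

Step 2: Convert to probability
P(A|E) = Posterior odds / (1 + Posterior odds)
       = 43.90 / (1 + 43.90)
       = 43.90 / 44.90
       = 0.9777

The evidence increased P(A) from 0.8305 to 0.9777.


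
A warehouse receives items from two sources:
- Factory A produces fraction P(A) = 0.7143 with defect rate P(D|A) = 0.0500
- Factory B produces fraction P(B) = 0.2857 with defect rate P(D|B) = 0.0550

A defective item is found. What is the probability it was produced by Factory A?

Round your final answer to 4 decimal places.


Let A = from Factory A, D = defective

Given:
- P(A) = 0.7143, P(B) = 0.2857
- P(D|A) = 0.0500, P(D|B) = 0.0550

Step 1: Find P(D)
P(D) = P(D|A)P(A) + P(D|B)P(B)
     = 0.0500 × 0.7143 + 0.0550 × 0.2857
     = 0.03571500 + 0.01571350
     = 0.05142850

Step 2: Apply Bayes' theorem
P(A|D) = P(D|A)P(A) / P(D)
       = 0.03571500 / 0.05142850
       = 0.6945


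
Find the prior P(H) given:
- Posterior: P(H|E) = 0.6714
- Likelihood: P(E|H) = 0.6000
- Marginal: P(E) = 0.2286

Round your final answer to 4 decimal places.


From Bayes' theorem: P(H|E) = P(E|H) × P(H) / P(E)

Rearranging for P(H):
P(H) = P(H|E) × P(E) / P(E|H)
     = 0.6714 × 0.2286 / 0.6000
     = 0.15348204 / 0.6000
     = 0.2558


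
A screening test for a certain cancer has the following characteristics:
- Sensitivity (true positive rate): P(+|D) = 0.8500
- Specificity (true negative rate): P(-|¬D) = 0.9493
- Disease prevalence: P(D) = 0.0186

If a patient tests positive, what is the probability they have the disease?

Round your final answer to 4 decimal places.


Let D = has disease, + = positive test

Given:
- P(D) = 0.0186 (prevalence)
- P(+|D) = 0.8500 (sensitivity)
- P(-|¬D) = 0.9493 (specificity)
- P(+|¬D) = 0.0507 (false positive rate = 1 - specificity)

Step 1: Find P(+)
P(+) = P(+|D)P(D) + P(+|¬D)P(¬D)
     = 0.8500 × 0.0186 + 0.0507 × 0.9814
     = 0.01581000 + 0.04975698
     = 0.06556698

Step 2: Apply Bayes' theorem for P(D|+)
P(D|+) = P(+|D)P(D) / P(+)
       = 0.01581000 / 0.06556698
       = 0.2411


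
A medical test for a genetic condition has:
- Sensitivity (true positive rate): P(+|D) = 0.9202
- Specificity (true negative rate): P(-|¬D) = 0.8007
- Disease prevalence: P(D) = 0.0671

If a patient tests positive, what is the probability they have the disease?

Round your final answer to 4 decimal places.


Let D = has disease, + = positive test

Given:
- P(D) = 0.0671 (prevalence)
- P(+|D) = 0.9202 (sensitivity)
- P(-|¬D) = 0.8007 (specificity)
- P(+|¬D) = 0.1993 (false positive rate = 1 - specificity)

Step 1: Find P(+)
P(+) = P(+|D)P(D) + P(+|¬D)P(¬D)
     = 0.9202 × 0.0671 + 0.1993 × 0.9329
     = 0.06174542 + 0.18592697
     = 0.24767239

Step 2: Apply Bayes' theorem for P(D|+)
P(D|+) = P(+|D)P(D) / P(+)
       = 0.06174542 / 0.24767239
       = 0.2493


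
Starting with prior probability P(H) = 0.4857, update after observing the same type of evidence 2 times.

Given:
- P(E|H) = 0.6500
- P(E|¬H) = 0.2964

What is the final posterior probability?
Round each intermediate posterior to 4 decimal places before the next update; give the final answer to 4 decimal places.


Sequential Bayesian updating:

Initial prior: P(H) = 0.4857

Update 1:
  P(E) = 0.6500 × 0.4857 + 0.2964 × 0.5143 = 0.31570500 + 0.15243852 = 0.46814352
  P(H|E) = 0.31570500 / 0.46814352 = 0.6744

Update 2:
  P(E) = 0.6500 × 0.6744 + 0.2964 × 0.3256 = 0.43836000 + 0.09650784 = 0.53486784
  P(H|E) = 0.43836000 / 0.53486784 = 0.8196

Final posterior: 0.8196


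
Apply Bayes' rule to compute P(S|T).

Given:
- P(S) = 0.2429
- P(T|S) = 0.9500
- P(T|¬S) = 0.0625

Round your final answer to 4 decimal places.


Bayes' theorem: P(S|T) = P(T|S) × P(S) / P(T)

Step 1: Calculate P(T) using law of total probability
P(T) = P(T|S)P(S) + P(T|¬S)P(¬S)
     = 0.9500 × 0.2429 + 0.0625 × 0.7571
     = 0.23075500 + 0.04731875
     = 0.27807375

Step 2: Apply Bayes' theorem
P(S|T) = P(T|S) × P(S) / P(T)
       = 0.23075500 / 0.27807375
       = 0.8298


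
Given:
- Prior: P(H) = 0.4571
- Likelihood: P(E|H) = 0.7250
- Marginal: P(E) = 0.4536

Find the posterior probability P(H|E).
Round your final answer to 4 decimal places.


Using Bayes' theorem:

P(H|E) = P(E|H) × P(H) / P(E)
       = 0.7250 × 0.4571 / 0.4536
       = 0.33139750 / 0.4536
       = 0.7306

The evidence strengthens our belief in H.
Prior: 0.4571 → Posterior: 0.7306


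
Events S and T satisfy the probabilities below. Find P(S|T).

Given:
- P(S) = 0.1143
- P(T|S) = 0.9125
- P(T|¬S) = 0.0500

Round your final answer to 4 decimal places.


Bayes' theorem: P(S|T) = P(T|S) × P(S) / P(T)

Step 1: Calculate P(T) using law of total probability
P(T) = P(T|S)P(S) + P(T|¬S)P(¬S)
     = 0.9125 × 0.1143 + 0.0500 × 0.8857
     = 0.10429875 + 0.04428500
     = 0.14858375

Step 2: Apply Bayes' theorem
P(S|T) = P(T|S) × P(S) / P(T)
       = 0.10429875 / 0.14858375
       = 0.7020


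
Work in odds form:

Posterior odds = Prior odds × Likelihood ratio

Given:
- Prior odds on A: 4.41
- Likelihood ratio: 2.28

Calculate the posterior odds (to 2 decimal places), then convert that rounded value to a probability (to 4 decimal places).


Step 1: Calculate posterior odds
Posterior odds = Prior odds × LR
               = 4.41 × 2.28
               = 10.05

Step 2: Convert to probability
P(A|E) = Posterior odds / (1 + Posterior odds)
       = 10.05 / (1 + 10.05)
       = 10.05 / 11.05
       = 0.9095

The evidence increased P(A) from 0.8152 to 0.9095.


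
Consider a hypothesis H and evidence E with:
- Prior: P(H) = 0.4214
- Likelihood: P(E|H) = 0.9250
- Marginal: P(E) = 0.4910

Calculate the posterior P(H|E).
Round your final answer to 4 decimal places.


Using Bayes' theorem:

P(H|E) = P(E|H) × P(H) / P(E)
       = 0.9250 × 0.4214 / 0.4910
       = 0.38979500 / 0.4910
       = 0.7939

The evidence strengthens our belief in H.
Prior: 0.4214 → Posterior: 0.7939


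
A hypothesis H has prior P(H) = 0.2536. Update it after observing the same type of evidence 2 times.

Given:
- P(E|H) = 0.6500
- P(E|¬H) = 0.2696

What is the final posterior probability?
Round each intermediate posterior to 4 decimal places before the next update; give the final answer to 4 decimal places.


Sequential Bayesian updating:

Initial prior: P(H) = 0.2536

Update 1:
  P(E) = 0.6500 × 0.2536 + 0.2696 × 0.7464 = 0.16484000 + 0.20122944 = 0.36606944
  P(H|E) = 0.16484000 / 0.36606944 = 0.4503

Update 2:
  P(E) = 0.6500 × 0.4503 + 0.2696 × 0.5497 = 0.29269500 + 0.14819912 = 0.44089412
  P(H|E) = 0.29269500 / 0.44089412 = 0.6639

Final posterior: 0.6639


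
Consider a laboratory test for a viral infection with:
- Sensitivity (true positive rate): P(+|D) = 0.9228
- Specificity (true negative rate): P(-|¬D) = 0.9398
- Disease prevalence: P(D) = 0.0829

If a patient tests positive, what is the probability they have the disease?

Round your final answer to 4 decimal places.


Let D = has disease, + = positive test

Given:
- P(D) = 0.0829 (prevalence)
- P(+|D) = 0.9228 (sensitivity)
- P(-|¬D) = 0.9398 (specificity)
- P(+|¬D) = 0.0602 (false positive rate = 1 - specificity)

Step 1: Find P(+)
P(+) = P(+|D)P(D) + P(+|¬D)P(¬D)
     = 0.9228 × 0.0829 + 0.0602 × 0.9171
     = 0.07650012 + 0.05520942
     = 0.13170954

Step 2: Apply Bayes' theorem for P(D|+)
P(D|+) = P(+|D)P(D) / P(+)
       = 0.07650012 / 0.13170954
       = 0.5808


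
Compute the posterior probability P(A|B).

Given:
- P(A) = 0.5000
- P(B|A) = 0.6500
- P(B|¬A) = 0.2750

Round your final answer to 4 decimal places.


Bayes' theorem: P(A|B) = P(B|A) × P(A) / P(B)

Step 1: Calculate P(B) using law of total probability
P(B) = P(B|A)P(A) + P(B|¬A)P(¬A)
     = 0.6500 × 0.5000 + 0.2750 × 0.5000
     = 0.32500000 + 0.13750000
     = 0.46250000

Step 2: Apply Bayes' theorem
P(A|B) = P(B|A) × P(A) / P(B)
       = 0.32500000 / 0.46250000
       = 0.7027


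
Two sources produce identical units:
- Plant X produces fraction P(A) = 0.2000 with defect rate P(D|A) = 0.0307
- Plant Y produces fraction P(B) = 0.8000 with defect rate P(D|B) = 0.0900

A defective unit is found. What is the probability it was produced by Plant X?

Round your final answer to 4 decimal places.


Let A = from Plant X, D = defective

Given:
- P(A) = 0.2000, P(B) = 0.8000
- P(D|A) = 0.0307, P(D|B) = 0.0900

Step 1: Find P(D)
P(D) = P(D|A)P(A) + P(D|B)P(B)
     = 0.0307 × 0.2000 + 0.0900 × 0.8000
     = 0.00614000 + 0.07200000
     = 0.07814000

Step 2: Apply Bayes' theorem
P(A|D) = P(D|A)P(A) / P(D)
       = 0.00614000 / 0.07814000
       = 0.0786


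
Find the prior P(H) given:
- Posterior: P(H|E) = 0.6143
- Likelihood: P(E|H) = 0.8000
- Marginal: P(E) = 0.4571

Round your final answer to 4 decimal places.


From Bayes' theorem: P(H|E) = P(E|H) × P(H) / P(E)

Rearranging for P(H):
P(H) = P(H|E) × P(E) / P(E|H)
     = 0.6143 × 0.4571 / 0.8000
     = 0.28079653 / 0.8000
     = 0.3510


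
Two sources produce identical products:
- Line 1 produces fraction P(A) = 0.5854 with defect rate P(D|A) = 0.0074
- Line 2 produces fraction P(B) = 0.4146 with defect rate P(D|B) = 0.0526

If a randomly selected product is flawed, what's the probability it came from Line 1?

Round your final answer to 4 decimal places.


Let A = from Line 1, D = flawed

Given:
- P(A) = 0.5854, P(B) = 0.4146
- P(D|A) = 0.0074, P(D|B) = 0.0526

Step 1: Find P(D)
P(D) = P(D|A)P(A) + P(D|B)P(B)
     = 0.0074 × 0.5854 + 0.0526 × 0.4146
     = 0.00433196 + 0.02180796
     = 0.02613992

Step 2: Apply Bayes' theorem
P(A|D) = P(D|A)P(A) / P(D)
       = 0.00433196 / 0.02613992
       = 0.1657


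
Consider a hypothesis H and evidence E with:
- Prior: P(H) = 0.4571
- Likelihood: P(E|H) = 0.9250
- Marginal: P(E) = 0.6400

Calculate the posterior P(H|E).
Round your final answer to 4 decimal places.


Using Bayes' theorem:

P(H|E) = P(E|H) × P(H) / P(E)
       = 0.9250 × 0.4571 / 0.6400
       = 0.42281750 / 0.6400
       = 0.6607

The evidence strengthens our belief in H.
Prior: 0.4571 → Posterior: 0.6607


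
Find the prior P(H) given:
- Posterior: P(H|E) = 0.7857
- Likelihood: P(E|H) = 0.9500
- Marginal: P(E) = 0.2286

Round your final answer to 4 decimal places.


From Bayes' theorem: P(H|E) = P(E|H) × P(H) / P(E)

Rearranging for P(H):
P(H) = P(H|E) × P(E) / P(E|H)
     = 0.7857 × 0.2286 / 0.9500
     = 0.17961102 / 0.9500
     = 0.1891


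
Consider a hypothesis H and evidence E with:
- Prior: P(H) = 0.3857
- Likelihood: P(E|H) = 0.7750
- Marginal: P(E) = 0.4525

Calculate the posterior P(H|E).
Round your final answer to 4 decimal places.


Using Bayes' theorem:

P(H|E) = P(E|H) × P(H) / P(E)
       = 0.7750 × 0.3857 / 0.4525
       = 0.29891750 / 0.4525
       = 0.6606

The evidence strengthens our belief in H.
Prior: 0.3857 → Posterior: 0.6606


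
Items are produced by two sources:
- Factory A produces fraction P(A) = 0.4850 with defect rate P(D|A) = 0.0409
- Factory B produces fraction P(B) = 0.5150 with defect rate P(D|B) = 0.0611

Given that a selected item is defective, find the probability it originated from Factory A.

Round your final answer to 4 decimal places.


Let A = from Factory A, D = defective

Given:
- P(A) = 0.4850, P(B) = 0.5150
- P(D|A) = 0.0409, P(D|B) = 0.0611

Step 1: Find P(D)
P(D) = P(D|A)P(A) + P(D|B)P(B)
     = 0.0409 × 0.4850 + 0.0611 × 0.5150
     = 0.01983650 + 0.03146650
     = 0.05130300

Step 2: Apply Bayes' theorem
P(A|D) = P(D|A)P(A) / P(D)
       = 0.01983650 / 0.05130300
       = 0.3867


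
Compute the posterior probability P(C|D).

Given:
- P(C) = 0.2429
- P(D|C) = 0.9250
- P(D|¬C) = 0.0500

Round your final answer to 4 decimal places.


Bayes' theorem: P(C|D) = P(D|C) × P(C) / P(D)

Step 1: Calculate P(D) using law of total probability
P(D) = P(D|C)P(C) + P(D|¬C)P(¬C)
     = 0.9250 × 0.2429 + 0.0500 × 0.7571
     = 0.22468250 + 0.03785500
     = 0.26253750

Step 2: Apply Bayes' theorem
P(C|D) = P(D|C) × P(C) / P(D)
       = 0.22468250 / 0.26253750
       = 0.8558


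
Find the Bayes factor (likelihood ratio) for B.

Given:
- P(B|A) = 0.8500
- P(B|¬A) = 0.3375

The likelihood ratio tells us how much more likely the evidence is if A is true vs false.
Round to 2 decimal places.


Likelihood Ratio (LR) = P(B|A) / P(B|¬A)

LR = 0.8500 / 0.3375
   = 2.52

The evidence is 2.52 times more likely if A is true than if A is false.
Since LR > 1, the evidence supports A over ¬A.


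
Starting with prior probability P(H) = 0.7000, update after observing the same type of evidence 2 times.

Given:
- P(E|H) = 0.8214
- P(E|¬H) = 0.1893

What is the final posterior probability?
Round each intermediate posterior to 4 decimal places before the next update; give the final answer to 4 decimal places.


Sequential Bayesian updating:

Initial prior: P(H) = 0.7000

Update 1:
  P(E) = 0.8214 × 0.7000 + 0.1893 × 0.3000 = 0.57498000 + 0.05679000 = 0.63177000
  P(H|E) = 0.57498000 / 0.63177000 = 0.9101

Update 2:
  P(E) = 0.8214 × 0.9101 + 0.1893 × 0.0899 = 0.74755614 + 0.01701807 = 0.76457421
  P(H|E) = 0.74755614 / 0.76457421 = 0.9777

Final posterior: 0.9777


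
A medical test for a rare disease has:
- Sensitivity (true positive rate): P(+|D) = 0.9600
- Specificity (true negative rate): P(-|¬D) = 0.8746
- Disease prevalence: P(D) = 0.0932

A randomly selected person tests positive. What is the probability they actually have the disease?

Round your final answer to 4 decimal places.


Let D = has disease, + = positive test

Given:
- P(D) = 0.0932 (prevalence)
- P(+|D) = 0.9600 (sensitivity)
- P(-|¬D) = 0.8746 (specificity)
- P(+|¬D) = 0.1254 (false positive rate = 1 - specificity)

Step 1: Find P(+)
P(+) = P(+|D)P(D) + P(+|¬D)P(¬D)
     = 0.9600 × 0.0932 + 0.1254 × 0.9068
     = 0.08947200 + 0.11371272
     = 0.20318472

Step 2: Apply Bayes' theorem for P(D|+)
P(D|+) = P(+|D)P(D) / P(+)
       = 0.08947200 / 0.20318472
       = 0.4403


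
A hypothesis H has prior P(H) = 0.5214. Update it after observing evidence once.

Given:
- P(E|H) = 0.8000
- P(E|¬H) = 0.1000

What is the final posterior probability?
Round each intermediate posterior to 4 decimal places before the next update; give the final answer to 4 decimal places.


Sequential Bayesian updating:

Initial prior: P(H) = 0.5214

Update 1:
  P(E) = 0.8000 × 0.5214 + 0.1000 × 0.4786 = 0.41712000 + 0.04786000 = 0.46498000
  P(H|E) = 0.41712000 / 0.46498000 = 0.8971

Final posterior: 0.8971


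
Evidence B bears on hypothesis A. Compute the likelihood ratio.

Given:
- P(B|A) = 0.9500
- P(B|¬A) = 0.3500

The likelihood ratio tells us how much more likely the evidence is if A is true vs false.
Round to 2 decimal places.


Likelihood Ratio (LR) = P(B|A) / P(B|¬A)

LR = 0.9500 / 0.3500
   = 2.71

The evidence is 2.71 times more likely if A is true than if A is false.
Since LR > 1, the evidence supports A over ¬A.


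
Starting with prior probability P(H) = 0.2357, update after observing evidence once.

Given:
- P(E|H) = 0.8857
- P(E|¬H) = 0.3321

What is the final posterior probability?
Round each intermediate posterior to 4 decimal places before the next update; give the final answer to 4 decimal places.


Sequential Bayesian updating:

Initial prior: P(H) = 0.2357

Update 1:
  P(E) = 0.8857 × 0.2357 + 0.3321 × 0.7643 = 0.20875949 + 0.25382403 = 0.46258352
  P(H|E) = 0.20875949 / 0.46258352 = 0.4513

Final posterior: 0.4513


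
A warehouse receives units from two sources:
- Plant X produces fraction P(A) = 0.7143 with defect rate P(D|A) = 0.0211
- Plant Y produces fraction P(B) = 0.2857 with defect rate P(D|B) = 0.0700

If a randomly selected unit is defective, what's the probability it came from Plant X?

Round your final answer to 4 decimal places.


Let A = from Plant X, D = defective

Given:
- P(A) = 0.7143, P(B) = 0.2857
- P(D|A) = 0.0211, P(D|B) = 0.0700

Step 1: Find P(D)
P(D) = P(D|A)P(A) + P(D|B)P(B)
     = 0.0211 × 0.7143 + 0.0700 × 0.2857
     = 0.01507173 + 0.01999900
     = 0.03507073

Step 2: Apply Bayes' theorem
P(A|D) = P(D|A)P(A) / P(D)
       = 0.01507173 / 0.03507073
       = 0.4298


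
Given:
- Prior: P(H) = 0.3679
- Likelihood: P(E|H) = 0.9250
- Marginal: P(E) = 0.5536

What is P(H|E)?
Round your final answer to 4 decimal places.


Using Bayes' theorem:

P(H|E) = P(E|H) × P(H) / P(E)
       = 0.9250 × 0.3679 / 0.5536
       = 0.34030750 / 0.5536
       = 0.6147

The evidence strengthens our belief in H.
Prior: 0.3679 → Posterior: 0.6147


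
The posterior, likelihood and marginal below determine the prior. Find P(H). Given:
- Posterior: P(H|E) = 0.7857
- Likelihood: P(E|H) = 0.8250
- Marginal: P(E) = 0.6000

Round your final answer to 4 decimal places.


From Bayes' theorem: P(H|E) = P(E|H) × P(H) / P(E)

Rearranging for P(H):
P(H) = P(H|E) × P(E) / P(E|H)
     = 0.7857 × 0.6000 / 0.8250
     = 0.47142000 / 0.8250
     = 0.5714


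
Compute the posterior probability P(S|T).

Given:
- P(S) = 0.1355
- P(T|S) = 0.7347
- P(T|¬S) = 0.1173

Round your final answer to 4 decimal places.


Bayes' theorem: P(S|T) = P(T|S) × P(S) / P(T)

Step 1: Calculate P(T) using law of total probability
P(T) = P(T|S)P(S) + P(T|¬S)P(¬S)
     = 0.7347 × 0.1355 + 0.1173 × 0.8645
     = 0.09955185 + 0.10140585
     = 0.20095770

Step 2: Apply Bayes' theorem
P(S|T) = P(T|S) × P(S) / P(T)
       = 0.09955185 / 0.20095770
       = 0.4954


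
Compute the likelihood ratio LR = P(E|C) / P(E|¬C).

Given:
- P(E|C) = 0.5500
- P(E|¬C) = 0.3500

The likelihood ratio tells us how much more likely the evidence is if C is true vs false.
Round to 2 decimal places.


Likelihood Ratio (LR) = P(E|C) / P(E|¬C)

LR = 0.5500 / 0.3500
   = 1.57

The evidence is 1.57 times more likely if C is true than if C is false.
Because LR exceeds 1, E is evidence for C.


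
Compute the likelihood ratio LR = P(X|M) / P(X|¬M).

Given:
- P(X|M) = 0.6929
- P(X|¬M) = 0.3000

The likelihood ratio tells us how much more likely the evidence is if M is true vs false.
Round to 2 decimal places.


Likelihood Ratio (LR) = P(X|M) / P(X|¬M)

LR = 0.6929 / 0.3000
   = 2.31

The evidence is 2.31 times more likely if M is true than if M is false.
LR > 1, so observing X raises the odds in favor of M.


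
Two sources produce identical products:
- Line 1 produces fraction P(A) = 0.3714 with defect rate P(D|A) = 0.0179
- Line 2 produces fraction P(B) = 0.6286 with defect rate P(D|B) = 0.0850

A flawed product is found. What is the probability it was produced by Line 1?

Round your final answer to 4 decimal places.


Let A = from Line 1, D = flawed

Given:
- P(A) = 0.3714, P(B) = 0.6286
- P(D|A) = 0.0179, P(D|B) = 0.0850

Step 1: Find P(D)
P(D) = P(D|A)P(A) + P(D|B)P(B)
     = 0.0179 × 0.3714 + 0.0850 × 0.6286
     = 0.00664806 + 0.05343100
     = 0.06007906

Step 2: Apply Bayes' theorem
P(A|D) = P(D|A)P(A) / P(D)
       = 0.00664806 / 0.06007906
       = 0.1107


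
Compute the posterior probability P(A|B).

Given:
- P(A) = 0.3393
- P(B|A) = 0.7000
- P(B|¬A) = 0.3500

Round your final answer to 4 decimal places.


Bayes' theorem: P(A|B) = P(B|A) × P(A) / P(B)

Step 1: Calculate P(B) using law of total probability
P(B) = P(B|A)P(A) + P(B|¬A)P(¬A)
     = 0.7000 × 0.3393 + 0.3500 × 0.6607
     = 0.23751000 + 0.23124500
     = 0.46875500

Step 2: Apply Bayes' theorem
P(A|B) = P(B|A) × P(A) / P(B)
       = 0.23751000 / 0.46875500
       = 0.5067


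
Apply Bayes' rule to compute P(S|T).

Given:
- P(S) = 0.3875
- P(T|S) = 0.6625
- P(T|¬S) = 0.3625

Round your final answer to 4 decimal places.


Bayes' theorem: P(S|T) = P(T|S) × P(S) / P(T)

Step 1: Calculate P(T) using law of total probability
P(T) = P(T|S)P(S) + P(T|¬S)P(¬S)
     = 0.6625 × 0.3875 + 0.3625 × 0.6125
     = 0.25671875 + 0.22203125
     = 0.47875000

Step 2: Apply Bayes' theorem
P(S|T) = P(T|S) × P(S) / P(T)
       = 0.25671875 / 0.47875000
       = 0.5362


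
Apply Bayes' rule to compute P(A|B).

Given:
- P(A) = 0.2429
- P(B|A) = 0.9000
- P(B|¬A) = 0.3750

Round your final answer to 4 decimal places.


Bayes' theorem: P(A|B) = P(B|A) × P(A) / P(B)

Step 1: Calculate P(B) using law of total probability
P(B) = P(B|A)P(A) + P(B|¬A)P(¬A)
     = 0.9000 × 0.2429 + 0.3750 × 0.7571
     = 0.21861000 + 0.28391250
     = 0.50252250

Step 2: Apply Bayes' theorem
P(A|B) = P(B|A) × P(A) / P(B)
       = 0.21861000 / 0.50252250
       = 0.4350


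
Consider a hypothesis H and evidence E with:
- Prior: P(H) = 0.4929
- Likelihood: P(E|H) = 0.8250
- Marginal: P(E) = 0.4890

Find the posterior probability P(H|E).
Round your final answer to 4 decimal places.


Using Bayes' theorem:

P(H|E) = P(E|H) × P(H) / P(E)
       = 0.8250 × 0.4929 / 0.4890
       = 0.40664250 / 0.4890
       = 0.8316

The evidence strengthens our belief in H.
Prior: 0.4929 → Posterior: 0.8316


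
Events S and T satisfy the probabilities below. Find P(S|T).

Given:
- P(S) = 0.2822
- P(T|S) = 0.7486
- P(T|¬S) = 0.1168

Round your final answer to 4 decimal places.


Bayes' theorem: P(S|T) = P(T|S) × P(S) / P(T)

Step 1: Calculate P(T) using law of total probability
P(T) = P(T|S)P(S) + P(T|¬S)P(¬S)
     = 0.7486 × 0.2822 + 0.1168 × 0.7178
     = 0.21125492 + 0.08383904
     = 0.29509396

Step 2: Apply Bayes' theorem
P(S|T) = P(T|S) × P(S) / P(T)
       = 0.21125492 / 0.29509396
       = 0.7159


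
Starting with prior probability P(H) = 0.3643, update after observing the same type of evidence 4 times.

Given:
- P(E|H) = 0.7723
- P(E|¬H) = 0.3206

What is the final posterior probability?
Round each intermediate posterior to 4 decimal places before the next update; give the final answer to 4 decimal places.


Sequential Bayesian updating:

Initial prior: P(H) = 0.3643

Update 1:
  P(E) = 0.7723 × 0.3643 + 0.3206 × 0.6357 = 0.28134889 + 0.20380542 = 0.48515431
  P(H|E) = 0.28134889 / 0.48515431 = 0.5799

Update 2:
  P(E) = 0.7723 × 0.5799 + 0.3206 × 0.4201 = 0.44785677 + 0.13468406 = 0.58254083
  P(H|E) = 0.44785677 / 0.58254083 = 0.7688

Update 3:
  P(E) = 0.7723 × 0.7688 + 0.3206 × 0.2312 = 0.59374424 + 0.07412272 = 0.66786696
  P(H|E) = 0.59374424 / 0.66786696 = 0.8890

Update 4:
  P(E) = 0.7723 × 0.8890 + 0.3206 × 0.1110 = 0.68657470 + 0.03558660 = 0.72216130
  P(H|E) = 0.68657470 / 0.72216130 = 0.9507

Final posterior: 0.9507


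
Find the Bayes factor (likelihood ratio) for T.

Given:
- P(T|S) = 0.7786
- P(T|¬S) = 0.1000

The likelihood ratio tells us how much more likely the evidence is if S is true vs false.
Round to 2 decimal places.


Likelihood Ratio (LR) = P(T|S) / P(T|¬S)

LR = 0.7786 / 0.1000
   = 7.79

The evidence is 7.79 times more likely if S is true than if S is false.
LR > 1, so observing T raises the odds in favor of S.


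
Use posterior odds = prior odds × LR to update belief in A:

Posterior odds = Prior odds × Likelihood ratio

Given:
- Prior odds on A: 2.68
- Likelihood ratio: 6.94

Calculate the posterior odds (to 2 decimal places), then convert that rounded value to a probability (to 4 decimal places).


Step 1: Calculate posterior odds
Posterior odds = Prior odds × LR
               = 2.68 × 6.94
               = 18.60

Step 2: Convert to probability
P(A|E) = Posterior odds / (1 + Posterior odds)
       = 18.60 / (1 + 18.60)
       = 18.60 / 19.60
       = 0.9490

The evidence increased P(A) from 0.7283 to 0.9490.


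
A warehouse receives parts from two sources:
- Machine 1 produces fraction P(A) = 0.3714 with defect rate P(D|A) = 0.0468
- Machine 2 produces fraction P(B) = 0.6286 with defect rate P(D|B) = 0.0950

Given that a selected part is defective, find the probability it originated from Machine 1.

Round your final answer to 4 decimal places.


Let A = from Machine 1, D = defective

Given:
- P(A) = 0.3714, P(B) = 0.6286
- P(D|A) = 0.0468, P(D|B) = 0.0950

Step 1: Find P(D)
P(D) = P(D|A)P(A) + P(D|B)P(B)
     = 0.0468 × 0.3714 + 0.0950 × 0.6286
     = 0.01738152 + 0.05971700
     = 0.07709852

Step 2: Apply Bayes' theorem
P(A|D) = P(D|A)P(A) / P(D)
       = 0.01738152 / 0.07709852
       = 0.2254


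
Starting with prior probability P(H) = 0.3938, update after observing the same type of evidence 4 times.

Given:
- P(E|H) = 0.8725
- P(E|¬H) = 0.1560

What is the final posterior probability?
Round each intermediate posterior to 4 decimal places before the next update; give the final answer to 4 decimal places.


Sequential Bayesian updating:

Initial prior: P(H) = 0.3938

Update 1:
  P(E) = 0.8725 × 0.3938 + 0.1560 × 0.6062 = 0.34359050 + 0.09456720 = 0.43815770
  P(H|E) = 0.34359050 / 0.43815770 = 0.7842

Update 2:
  P(E) = 0.8725 × 0.7842 + 0.1560 × 0.2158 = 0.68421450 + 0.03366480 = 0.71787930
  P(H|E) = 0.68421450 / 0.71787930 = 0.9531

Update 3:
  P(E) = 0.8725 × 0.9531 + 0.1560 × 0.0469 = 0.83157975 + 0.00731640 = 0.83889615
  P(H|E) = 0.83157975 / 0.83889615 = 0.9913

Update 4:
  P(E) = 0.8725 × 0.9913 + 0.1560 × 0.0087 = 0.86490925 + 0.00135720 = 0.86626645
  P(H|E) = 0.86490925 / 0.86626645 = 0.9984

Final posterior: 0.9984


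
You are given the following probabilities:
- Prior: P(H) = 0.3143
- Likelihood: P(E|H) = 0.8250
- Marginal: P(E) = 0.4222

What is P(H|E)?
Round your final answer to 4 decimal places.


Using Bayes' theorem:

P(H|E) = P(E|H) × P(H) / P(E)
       = 0.8250 × 0.3143 / 0.4222
       = 0.25929750 / 0.4222
       = 0.6142

The evidence strengthens our belief in H.
Prior: 0.3143 → Posterior: 0.6142


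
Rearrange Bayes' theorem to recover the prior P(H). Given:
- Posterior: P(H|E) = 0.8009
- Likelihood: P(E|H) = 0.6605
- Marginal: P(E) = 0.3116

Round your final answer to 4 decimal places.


From Bayes' theorem: P(H|E) = P(E|H) × P(H) / P(E)

Rearranging for P(H):
P(H) = P(H|E) × P(E) / P(E|H)
     = 0.8009 × 0.3116 / 0.6605
     = 0.24956044 / 0.6605
     = 0.3778


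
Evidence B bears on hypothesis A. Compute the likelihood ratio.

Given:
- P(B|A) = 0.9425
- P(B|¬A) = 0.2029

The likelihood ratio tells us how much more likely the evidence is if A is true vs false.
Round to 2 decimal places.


Likelihood Ratio (LR) = P(B|A) / P(B|¬A)

LR = 0.9425 / 0.2029
   = 4.65

The evidence is 4.65 times more likely if A is true than if A is false.
Because LR exceeds 1, B is evidence for A.


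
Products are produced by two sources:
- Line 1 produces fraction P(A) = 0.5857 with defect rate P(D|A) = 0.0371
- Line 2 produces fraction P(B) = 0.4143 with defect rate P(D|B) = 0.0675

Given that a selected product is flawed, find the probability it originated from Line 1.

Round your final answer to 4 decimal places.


Let A = from Line 1, D = flawed

Given:
- P(A) = 0.5857, P(B) = 0.4143
- P(D|A) = 0.0371, P(D|B) = 0.0675

Step 1: Find P(D)
P(D) = P(D|A)P(A) + P(D|B)P(B)
     = 0.0371 × 0.5857 + 0.0675 × 0.4143
     = 0.02172947 + 0.02796525
     = 0.04969472

Step 2: Apply Bayes' theorem
P(A|D) = P(D|A)P(A) / P(D)
       = 0.02172947 / 0.04969472
       = 0.4373


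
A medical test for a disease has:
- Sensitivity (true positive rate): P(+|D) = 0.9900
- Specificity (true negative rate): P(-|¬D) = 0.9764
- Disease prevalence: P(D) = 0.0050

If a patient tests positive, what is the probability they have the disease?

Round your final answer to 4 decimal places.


Let D = has disease, + = positive test

Given:
- P(D) = 0.0050 (prevalence)
- P(+|D) = 0.9900 (sensitivity)
- P(-|¬D) = 0.9764 (specificity)
- P(+|¬D) = 0.0236 (false positive rate = 1 - specificity)

Step 1: Find P(+)
P(+) = P(+|D)P(D) + P(+|¬D)P(¬D)
     = 0.9900 × 0.0050 + 0.0236 × 0.9950
     = 0.00495000 + 0.02348200
     = 0.02843200

Step 2: Apply Bayes' theorem for P(D|+)
P(D|+) = P(+|D)P(D) / P(+)
       = 0.00495000 / 0.02843200
       = 0.1741


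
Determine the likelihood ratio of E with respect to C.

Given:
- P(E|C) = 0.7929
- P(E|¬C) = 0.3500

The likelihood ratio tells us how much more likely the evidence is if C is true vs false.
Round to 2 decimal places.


Likelihood Ratio (LR) = P(E|C) / P(E|¬C)

LR = 0.7929 / 0.3500
   = 2.27

The evidence is 2.27 times more likely if C is true than if C is false.
Since LR > 1, the evidence supports C over ¬C.


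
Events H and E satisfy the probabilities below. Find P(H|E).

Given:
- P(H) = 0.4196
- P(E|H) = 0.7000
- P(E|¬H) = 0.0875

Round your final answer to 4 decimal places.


Bayes' theorem: P(H|E) = P(E|H) × P(H) / P(E)

Step 1: Calculate P(E) using law of total probability
P(E) = P(E|H)P(H) + P(E|¬H)P(¬H)
     = 0.7000 × 0.4196 + 0.0875 × 0.5804
     = 0.29372000 + 0.05078500
     = 0.34450500

Step 2: Apply Bayes' theorem
P(H|E) = P(E|H) × P(H) / P(E)
       = 0.29372000 / 0.34450500
       = 0.8526
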